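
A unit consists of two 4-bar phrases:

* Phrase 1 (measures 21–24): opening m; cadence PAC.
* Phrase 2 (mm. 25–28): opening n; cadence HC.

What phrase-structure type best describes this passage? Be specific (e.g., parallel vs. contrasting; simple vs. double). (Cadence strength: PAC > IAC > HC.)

phrase group

The second phrase closes with a half cadence, which is not stronger than the first phrase's perfect authentic cadence; without a weak→strong cadential pair there is no antecedent–consequent relationship, so this is a phrase group rather than a period.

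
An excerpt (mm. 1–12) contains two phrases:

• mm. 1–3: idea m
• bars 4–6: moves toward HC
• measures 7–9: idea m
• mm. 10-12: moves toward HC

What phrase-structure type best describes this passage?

repeated phrase

Both phrases have the same opening (m) and the same cadence (half cadence): the second is a restatement, not a consequent, so this is a repeated phrase rather than a period.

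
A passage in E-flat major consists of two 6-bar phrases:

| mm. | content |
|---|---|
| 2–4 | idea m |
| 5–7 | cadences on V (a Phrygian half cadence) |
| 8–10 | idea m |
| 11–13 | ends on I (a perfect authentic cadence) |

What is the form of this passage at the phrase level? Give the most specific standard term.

Phrase 1 ends with a Phrygian half cadence (weaker) and phrase 2 with a perfect authentic cadence (stronger): antecedent + consequent = a period.
The two phrases open with the same material (m / m), so the period is parallel.

parallel period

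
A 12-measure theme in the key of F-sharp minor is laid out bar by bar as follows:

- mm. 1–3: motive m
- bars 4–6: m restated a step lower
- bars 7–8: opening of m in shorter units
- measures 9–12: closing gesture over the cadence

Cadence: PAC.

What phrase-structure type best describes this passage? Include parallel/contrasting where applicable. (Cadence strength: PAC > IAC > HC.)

sentence

Basic idea (mm. 1–3) + its repetition (mm. 4–6) form the presentation; fragmentation and cadence (mm. 7–12) form the continuation — the 12-bar whole is a sentence.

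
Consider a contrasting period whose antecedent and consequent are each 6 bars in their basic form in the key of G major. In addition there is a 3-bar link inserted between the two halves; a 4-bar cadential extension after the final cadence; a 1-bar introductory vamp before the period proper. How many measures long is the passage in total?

Basic contrasting period: 6 + 6 = 12 bars.
12 (basic form) + 3 (link) + 4 (cadential extension) + 1 (introduction) = 20.

20 measures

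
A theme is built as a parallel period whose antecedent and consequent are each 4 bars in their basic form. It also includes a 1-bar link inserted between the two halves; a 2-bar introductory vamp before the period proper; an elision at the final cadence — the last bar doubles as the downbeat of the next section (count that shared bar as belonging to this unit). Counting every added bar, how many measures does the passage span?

11 measures

Basic parallel period: 4 + 4 = 8 bars.
8 (basic form) + 1 (link) + 2 (introduction) = 11.
The elision shares a bar with the next section but does not change this unit's count.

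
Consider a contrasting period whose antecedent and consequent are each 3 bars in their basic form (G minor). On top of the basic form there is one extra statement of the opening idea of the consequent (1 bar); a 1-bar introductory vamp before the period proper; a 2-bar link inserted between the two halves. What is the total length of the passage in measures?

Basic contrasting period: 3 + 3 = 6 bars.
6 (basic form) + 1 (extra statement) + 1 (introduction) + 2 (link) = 10.

10 measures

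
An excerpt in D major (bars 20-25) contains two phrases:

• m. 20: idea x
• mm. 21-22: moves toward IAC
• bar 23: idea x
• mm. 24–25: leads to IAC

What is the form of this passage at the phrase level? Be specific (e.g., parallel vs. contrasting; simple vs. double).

Both phrases have the same opening (x) and the same cadence (imperfect authentic cadence): the second is a restatement, not a consequent, so this is a repeated phrase rather than a period.

repeated phrase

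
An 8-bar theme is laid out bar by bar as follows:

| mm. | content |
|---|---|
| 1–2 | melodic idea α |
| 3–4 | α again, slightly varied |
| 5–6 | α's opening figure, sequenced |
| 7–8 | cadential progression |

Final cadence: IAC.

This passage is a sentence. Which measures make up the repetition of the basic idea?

measures 3–4

The presentation of a sentence is the basic idea (mm. 1-2) plus its repetition (bars 3–4); the repetition of the basic idea is therefore mm. 3–4.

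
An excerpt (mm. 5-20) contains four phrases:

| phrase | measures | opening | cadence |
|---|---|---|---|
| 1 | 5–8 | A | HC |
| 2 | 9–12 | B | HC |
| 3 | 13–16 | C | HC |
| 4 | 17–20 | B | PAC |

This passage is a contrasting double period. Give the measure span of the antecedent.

In a double period the four phrases pair into a large antecedent (phrases 1–2, ending half cadence) and a large consequent (phrases 3–4, ending perfect authentic cadence). The antecedent spans mm. 5–12.

measures 5–12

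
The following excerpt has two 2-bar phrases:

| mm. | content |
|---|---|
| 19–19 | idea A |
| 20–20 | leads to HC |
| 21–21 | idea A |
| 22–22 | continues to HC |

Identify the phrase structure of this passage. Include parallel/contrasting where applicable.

Both phrases have the same opening (A) and the same cadence (half cadence): the second is a restatement, not a consequent, so this is a repeated phrase rather than a period.

repeated phrase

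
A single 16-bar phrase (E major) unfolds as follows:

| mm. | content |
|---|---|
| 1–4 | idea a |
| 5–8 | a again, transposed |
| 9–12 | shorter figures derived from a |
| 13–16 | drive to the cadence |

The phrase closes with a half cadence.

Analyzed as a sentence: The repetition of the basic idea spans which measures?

The presentation of a sentence is the basic idea (bars 1–4) plus its repetition (mm. 5–8); the repetition of the basic idea is therefore mm. 5-8.

measures 5–8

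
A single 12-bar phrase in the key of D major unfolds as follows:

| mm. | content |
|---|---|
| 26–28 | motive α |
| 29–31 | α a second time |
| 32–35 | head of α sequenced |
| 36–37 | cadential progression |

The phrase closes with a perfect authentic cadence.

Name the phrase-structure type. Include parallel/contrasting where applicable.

sentence

Basic idea (bars 26-28) + its repetition (bars 29–31) form the presentation; fragmentation and cadence (mm. 32-37) form the continuation — the 12-bar whole is a sentence.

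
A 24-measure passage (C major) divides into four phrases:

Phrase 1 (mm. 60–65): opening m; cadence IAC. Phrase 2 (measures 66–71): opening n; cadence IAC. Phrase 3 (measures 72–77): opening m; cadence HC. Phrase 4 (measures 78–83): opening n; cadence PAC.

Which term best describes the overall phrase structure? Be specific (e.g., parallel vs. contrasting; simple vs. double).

Four phrases in two halves: the first half (mm. 60–71) ends with an imperfect authentic cadence, the second (measures 72–83) with a perfect authentic cadence — a large antecedent–consequent pair, i.e. a double period.
Phrase 3 begins with the same material as phrase 1, making it parallel.

parallel double period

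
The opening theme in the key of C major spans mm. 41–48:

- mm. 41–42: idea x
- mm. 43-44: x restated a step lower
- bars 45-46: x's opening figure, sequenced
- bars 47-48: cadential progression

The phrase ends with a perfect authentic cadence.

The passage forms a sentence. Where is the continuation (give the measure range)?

After the presentation (mm. 41–44), the continuation covers the fragmentation through the cadence: bars 45-48.

measures 45–48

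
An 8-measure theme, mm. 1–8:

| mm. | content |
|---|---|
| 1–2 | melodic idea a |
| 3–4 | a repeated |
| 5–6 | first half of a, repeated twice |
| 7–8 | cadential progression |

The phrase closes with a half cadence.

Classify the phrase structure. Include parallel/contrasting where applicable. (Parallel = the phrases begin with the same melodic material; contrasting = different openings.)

Basic idea (measures 1-2) + its repetition (mm. 3–4) form the presentation; fragmentation and cadence (measures 5–8) form the continuation — the 8-bar whole is a sentence.

sentence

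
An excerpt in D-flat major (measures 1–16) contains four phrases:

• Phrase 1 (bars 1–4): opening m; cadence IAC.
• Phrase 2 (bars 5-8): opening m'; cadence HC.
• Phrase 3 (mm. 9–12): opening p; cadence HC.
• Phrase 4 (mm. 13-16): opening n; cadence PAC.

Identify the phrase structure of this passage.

Four phrases in two halves: the first half (mm. 1–8) ends with a half cadence, the second (mm. 9-16) with a perfect authentic cadence — a large antecedent–consequent pair, i.e. a double period.
Phrase 3 begins with different material from phrase 1, making it contrasting.

contrasting double period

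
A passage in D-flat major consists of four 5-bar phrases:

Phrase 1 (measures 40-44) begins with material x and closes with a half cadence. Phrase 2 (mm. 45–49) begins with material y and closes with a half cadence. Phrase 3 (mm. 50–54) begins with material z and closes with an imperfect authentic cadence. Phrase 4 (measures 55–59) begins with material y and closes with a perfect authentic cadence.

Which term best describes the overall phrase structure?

contrasting double period

Four phrases in two halves: the first half (mm. 40–49) ends with a half cadence, the second (bars 50-59) with a perfect authentic cadence — a large antecedent–consequent pair, i.e. a double period.
Phrase 3 begins with different material from phrase 1, making it contrasting.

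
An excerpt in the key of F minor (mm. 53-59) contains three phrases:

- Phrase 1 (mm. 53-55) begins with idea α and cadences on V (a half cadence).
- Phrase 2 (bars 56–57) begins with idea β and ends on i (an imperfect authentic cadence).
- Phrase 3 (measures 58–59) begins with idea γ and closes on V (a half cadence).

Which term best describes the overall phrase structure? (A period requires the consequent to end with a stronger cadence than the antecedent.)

The final phrase closes with a half cadence, which is not stronger than the preceding imperfect authentic cadence; the 3 phrases lack an overall antecedent–consequent design and so form a phrase group.

phrase group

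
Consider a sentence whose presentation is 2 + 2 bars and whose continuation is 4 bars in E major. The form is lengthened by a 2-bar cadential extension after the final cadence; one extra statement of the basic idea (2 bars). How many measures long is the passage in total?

Basic sentence: 2 + 2 + 4 = 8 bars.
8 (basic form) + 2 (cadential extension) + 2 (extra statement) = 12.

12 measures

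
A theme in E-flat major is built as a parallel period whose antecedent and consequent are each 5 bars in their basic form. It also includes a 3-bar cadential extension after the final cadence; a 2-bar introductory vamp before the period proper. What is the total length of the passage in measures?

Basic parallel period: 5 + 5 = 10 bars.
10 (basic form) + 3 (cadential extension) + 2 (introduction) = 15.

15 measures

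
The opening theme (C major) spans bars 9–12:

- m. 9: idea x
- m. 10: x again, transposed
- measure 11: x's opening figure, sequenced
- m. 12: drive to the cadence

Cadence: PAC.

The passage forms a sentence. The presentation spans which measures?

The presentation of a sentence is the basic idea (m. 9) plus its repetition (measure 10); the presentation is therefore mm. 9–10.

measures 9–10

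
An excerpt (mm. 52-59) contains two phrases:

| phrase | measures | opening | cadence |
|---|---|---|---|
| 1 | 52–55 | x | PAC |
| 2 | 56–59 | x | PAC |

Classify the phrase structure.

Both phrases have the same opening (x) and the same cadence (perfect authentic cadence): the second is a restatement, not a consequent, so this is a repeated phrase rather than a period.

repeated phrase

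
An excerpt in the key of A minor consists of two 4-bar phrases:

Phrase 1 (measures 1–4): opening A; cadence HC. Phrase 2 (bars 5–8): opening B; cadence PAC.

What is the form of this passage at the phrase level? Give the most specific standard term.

contrasting period

Phrase 1 ends with a half cadence (weaker) and phrase 2 with a perfect authentic cadence (stronger): antecedent + consequent = a period.
The two phrases open with different material (A / B), so the period is contrasting.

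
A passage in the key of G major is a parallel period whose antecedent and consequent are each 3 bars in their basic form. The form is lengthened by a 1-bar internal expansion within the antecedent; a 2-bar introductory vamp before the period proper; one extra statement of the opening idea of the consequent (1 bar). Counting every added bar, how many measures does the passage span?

Basic parallel period: 3 + 3 = 6 bars.
6 (basic form) + 1 (internal expansion) + 2 (introduction) + 1 (extra statement) = 10.

10 measures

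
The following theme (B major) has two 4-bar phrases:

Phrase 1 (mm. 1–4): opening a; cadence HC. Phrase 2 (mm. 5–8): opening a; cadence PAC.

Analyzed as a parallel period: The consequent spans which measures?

The antecedent is the phrase ending with the weaker cadence (half cadence, phrase 1) and the consequent the one ending more conclusively (perfect authentic cadence, phrase 2); the consequent is mm. 5-8.

measures 5–8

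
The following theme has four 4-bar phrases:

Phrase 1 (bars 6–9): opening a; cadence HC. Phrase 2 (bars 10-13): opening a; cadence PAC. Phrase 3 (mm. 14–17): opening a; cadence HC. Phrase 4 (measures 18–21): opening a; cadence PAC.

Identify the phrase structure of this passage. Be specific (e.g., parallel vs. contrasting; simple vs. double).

repeated period

The cadence pattern HC–PAC–HC–PAC is weak–strong twice, and phrases 3–4 restate phrases 1–2: a period heard twice, not a double period (which would end weakly at phrase 2).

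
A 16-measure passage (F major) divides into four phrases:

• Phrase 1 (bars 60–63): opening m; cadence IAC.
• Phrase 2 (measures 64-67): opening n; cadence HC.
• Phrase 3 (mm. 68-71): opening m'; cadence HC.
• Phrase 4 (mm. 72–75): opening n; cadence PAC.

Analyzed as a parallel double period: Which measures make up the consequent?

In a double period the four phrases pair into a large antecedent (phrases 1–2, ending half cadence) and a large consequent (phrases 3–4, ending perfect authentic cadence). The consequent spans bars 68-75.

measures 68–75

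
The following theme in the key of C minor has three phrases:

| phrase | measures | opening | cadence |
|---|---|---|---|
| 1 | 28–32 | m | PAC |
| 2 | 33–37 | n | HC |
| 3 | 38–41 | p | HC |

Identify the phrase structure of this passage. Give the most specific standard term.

phrase group

The final phrase closes with a half cadence, which is not stronger than the preceding half cadence; the 3 phrases lack an overall antecedent–consequent design and so form a phrase group.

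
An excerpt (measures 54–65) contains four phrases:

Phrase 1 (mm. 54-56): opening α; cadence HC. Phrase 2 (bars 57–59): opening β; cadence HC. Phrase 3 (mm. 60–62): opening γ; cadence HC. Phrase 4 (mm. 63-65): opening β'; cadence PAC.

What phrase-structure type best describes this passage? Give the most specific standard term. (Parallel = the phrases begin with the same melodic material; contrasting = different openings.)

Four phrases in two halves: the first half (mm. 54-59) ends with a half cadence, the second (mm. 60–65) with a perfect authentic cadence — a large antecedent–consequent pair, i.e. a double period.
Phrase 3 begins with different material from phrase 1, making it contrasting.

contrasting double period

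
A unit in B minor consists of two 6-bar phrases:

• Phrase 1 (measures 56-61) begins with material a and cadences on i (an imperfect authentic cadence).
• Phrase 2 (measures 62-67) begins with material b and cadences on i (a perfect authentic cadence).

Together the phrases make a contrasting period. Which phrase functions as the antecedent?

The phrase ending with the weaker cadence (imperfect authentic cadence) is the antecedent; the one ending more conclusively (perfect authentic cadence) is the consequent. The antecedent is phrase 1.

phrase 1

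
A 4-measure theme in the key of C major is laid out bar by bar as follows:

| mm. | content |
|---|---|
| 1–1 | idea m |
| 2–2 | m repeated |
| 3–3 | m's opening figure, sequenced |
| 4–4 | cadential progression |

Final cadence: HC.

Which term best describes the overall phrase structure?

Basic idea (m. 1) + its repetition (bar 2) form the presentation; fragmentation and cadence (bars 3–4) form the continuation — the 4-bar whole is a sentence.

sentence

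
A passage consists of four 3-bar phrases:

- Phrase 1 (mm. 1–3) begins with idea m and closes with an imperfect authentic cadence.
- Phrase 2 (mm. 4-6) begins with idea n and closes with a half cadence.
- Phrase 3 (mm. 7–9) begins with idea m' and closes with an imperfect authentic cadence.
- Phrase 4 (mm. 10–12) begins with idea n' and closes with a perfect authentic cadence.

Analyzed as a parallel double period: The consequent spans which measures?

In a double period the four phrases pair into a large antecedent (phrases 1–2, ending half cadence) and a large consequent (phrases 3–4, ending perfect authentic cadence). The consequent spans mm. 7-12.

measures 7–12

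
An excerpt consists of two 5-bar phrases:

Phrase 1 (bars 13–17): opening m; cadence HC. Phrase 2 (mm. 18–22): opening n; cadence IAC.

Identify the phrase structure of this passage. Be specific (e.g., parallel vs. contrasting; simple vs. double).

Phrase 1 ends with a half cadence (weaker) and phrase 2 with an imperfect authentic cadence (stronger): antecedent + consequent = a period.
The two phrases open with different material (m / n), so the period is contrasting.

contrasting period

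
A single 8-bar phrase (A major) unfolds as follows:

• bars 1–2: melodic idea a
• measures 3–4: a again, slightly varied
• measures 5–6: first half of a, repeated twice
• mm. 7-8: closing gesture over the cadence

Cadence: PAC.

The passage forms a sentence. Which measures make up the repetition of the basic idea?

measures 3–4

The presentation of a sentence is the basic idea (measures 1–2) plus its repetition (bars 3-4); the repetition of the basic idea is therefore measures 3–4.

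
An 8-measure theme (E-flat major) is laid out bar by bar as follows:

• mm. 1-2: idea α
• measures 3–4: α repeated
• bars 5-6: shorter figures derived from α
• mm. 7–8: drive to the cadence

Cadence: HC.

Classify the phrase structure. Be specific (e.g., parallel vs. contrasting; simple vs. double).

sentence

Basic idea (bars 1–2) + its repetition (mm. 3–4) form the presentation; fragmentation and cadence (measures 5-8) form the continuation — the 8-bar whole is a sentence.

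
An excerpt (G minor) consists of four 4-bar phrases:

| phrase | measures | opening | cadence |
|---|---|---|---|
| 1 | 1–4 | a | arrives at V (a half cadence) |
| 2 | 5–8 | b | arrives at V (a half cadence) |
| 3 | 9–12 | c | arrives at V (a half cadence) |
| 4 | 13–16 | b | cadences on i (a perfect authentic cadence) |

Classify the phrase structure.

contrasting double period

Four phrases in two halves: the first half (mm. 1–8) ends with a half cadence, the second (measures 9-16) with a perfect authentic cadence — a large antecedent–consequent pair, i.e. a double period.
Phrase 3 begins with different material from phrase 1, making it contrasting.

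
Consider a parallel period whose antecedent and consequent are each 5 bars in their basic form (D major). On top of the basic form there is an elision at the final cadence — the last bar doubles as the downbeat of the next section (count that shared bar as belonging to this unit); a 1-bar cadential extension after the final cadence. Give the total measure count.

11 measures

Basic parallel period: 5 + 5 = 10 bars.
10 (basic form) + 1 (cadential extension) = 11.
The elision shares a bar with the next section but does not change this unit's count.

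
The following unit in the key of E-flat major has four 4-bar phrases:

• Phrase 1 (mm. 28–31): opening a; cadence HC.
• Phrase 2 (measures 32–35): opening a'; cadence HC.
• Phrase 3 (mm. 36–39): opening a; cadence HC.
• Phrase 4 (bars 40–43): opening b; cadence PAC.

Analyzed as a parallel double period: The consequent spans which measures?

In a double period the four phrases pair into a large antecedent (phrases 1–2, ending half cadence) and a large consequent (phrases 3–4, ending perfect authentic cadence). The consequent spans bars 36–43.

measures 36–43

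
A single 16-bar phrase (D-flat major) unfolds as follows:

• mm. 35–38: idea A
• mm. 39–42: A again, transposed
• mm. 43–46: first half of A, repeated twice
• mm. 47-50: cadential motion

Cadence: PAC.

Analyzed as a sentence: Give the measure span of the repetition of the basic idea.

The presentation of a sentence is the basic idea (measures 35-38) plus its repetition (mm. 39–42); the repetition of the basic idea is therefore mm. 39–42.

measures 39–42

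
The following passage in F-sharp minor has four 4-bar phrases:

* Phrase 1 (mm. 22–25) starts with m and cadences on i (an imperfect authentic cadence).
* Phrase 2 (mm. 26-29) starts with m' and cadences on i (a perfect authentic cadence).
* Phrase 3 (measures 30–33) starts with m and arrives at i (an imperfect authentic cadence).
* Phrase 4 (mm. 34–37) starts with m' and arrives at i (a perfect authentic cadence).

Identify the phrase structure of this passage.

The cadence pattern IAC–PAC–IAC–PAC is weak–strong twice, and phrases 3–4 restate phrases 1–2: a period heard twice, not a double period (which would end weakly at phrase 2).

repeated period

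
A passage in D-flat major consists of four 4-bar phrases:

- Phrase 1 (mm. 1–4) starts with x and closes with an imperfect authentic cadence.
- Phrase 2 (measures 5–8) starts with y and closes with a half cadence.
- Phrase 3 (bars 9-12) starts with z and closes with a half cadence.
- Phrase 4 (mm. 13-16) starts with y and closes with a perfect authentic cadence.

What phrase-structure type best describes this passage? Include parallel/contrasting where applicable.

contrasting double period

Four phrases in two halves: the first half (mm. 1–8) ends with a half cadence, the second (mm. 9–16) with a perfect authentic cadence — a large antecedent–consequent pair, i.e. a double period.
Phrase 3 begins with different material from phrase 1, making it contrasting.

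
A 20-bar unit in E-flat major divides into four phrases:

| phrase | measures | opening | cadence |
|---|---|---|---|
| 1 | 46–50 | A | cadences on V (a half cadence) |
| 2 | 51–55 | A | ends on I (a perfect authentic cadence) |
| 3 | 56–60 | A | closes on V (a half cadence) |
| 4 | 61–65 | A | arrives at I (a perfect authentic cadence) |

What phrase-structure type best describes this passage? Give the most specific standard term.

The cadence pattern HC–PAC–HC–PAC is weak–strong twice, and phrases 3–4 restate phrases 1–2: a period heard twice, not a double period (which would end weakly at phrase 2).

repeated period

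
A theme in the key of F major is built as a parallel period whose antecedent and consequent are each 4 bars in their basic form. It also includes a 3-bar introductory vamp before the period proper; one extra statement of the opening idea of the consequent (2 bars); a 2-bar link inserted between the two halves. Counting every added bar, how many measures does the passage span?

Basic parallel period: 4 + 4 = 8 bars.
8 (basic form) + 3 (introduction) + 2 (extra statement) + 2 (link) = 15.

15 measures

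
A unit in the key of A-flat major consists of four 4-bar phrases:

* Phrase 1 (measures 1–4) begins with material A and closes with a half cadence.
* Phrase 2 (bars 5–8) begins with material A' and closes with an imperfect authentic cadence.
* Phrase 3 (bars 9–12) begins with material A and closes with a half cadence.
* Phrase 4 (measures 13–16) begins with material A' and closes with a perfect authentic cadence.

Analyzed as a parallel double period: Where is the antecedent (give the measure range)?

In a double period the four phrases pair into a large antecedent (phrases 1–2, ending imperfect authentic cadence) and a large consequent (phrases 3–4, ending perfect authentic cadence). The antecedent spans bars 1-8.

measures 1–8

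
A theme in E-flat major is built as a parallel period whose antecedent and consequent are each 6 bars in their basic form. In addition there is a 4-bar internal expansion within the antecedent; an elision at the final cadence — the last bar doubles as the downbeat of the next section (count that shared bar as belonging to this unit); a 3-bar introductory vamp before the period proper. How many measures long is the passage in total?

Basic parallel period: 6 + 6 = 12 bars.
12 (basic form) + 4 (internal expansion) + 3 (introduction) = 19.
The elision shares a bar with the next section but does not change this unit's count.

19 measures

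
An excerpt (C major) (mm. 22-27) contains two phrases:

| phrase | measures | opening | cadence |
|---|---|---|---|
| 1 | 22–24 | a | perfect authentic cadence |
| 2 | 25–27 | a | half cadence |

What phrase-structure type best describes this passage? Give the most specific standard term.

The second phrase closes with a half cadence, which is not stronger than the first phrase's perfect authentic cadence; without a weak→strong cadential pair there is no antecedent–consequent relationship, so this is a phrase group rather than a period.

phrase group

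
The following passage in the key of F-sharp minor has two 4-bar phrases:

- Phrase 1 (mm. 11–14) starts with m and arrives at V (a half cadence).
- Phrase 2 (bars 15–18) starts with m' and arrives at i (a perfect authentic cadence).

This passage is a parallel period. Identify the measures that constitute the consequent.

measures 15–18

The antecedent is the phrase ending with the weaker cadence (half cadence, phrase 1) and the consequent the one ending more conclusively (perfect authentic cadence, phrase 2); the consequent is mm. 15–18.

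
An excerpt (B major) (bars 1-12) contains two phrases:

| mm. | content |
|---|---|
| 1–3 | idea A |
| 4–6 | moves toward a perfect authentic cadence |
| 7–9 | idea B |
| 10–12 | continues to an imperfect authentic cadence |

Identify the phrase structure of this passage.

phrase group

The second phrase closes with an imperfect authentic cadence, which is not stronger than the first phrase's perfect authentic cadence; without a weak→strong cadential pair there is no antecedent–consequent relationship, so this is a phrase group rather than a period.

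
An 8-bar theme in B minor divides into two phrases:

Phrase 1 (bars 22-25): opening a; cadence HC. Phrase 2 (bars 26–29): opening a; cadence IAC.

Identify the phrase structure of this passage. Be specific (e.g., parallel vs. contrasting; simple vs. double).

parallel period

Phrase 1 ends with a half cadence (weaker) and phrase 2 with an imperfect authentic cadence (stronger): antecedent + consequent = a period.
The two phrases open with the same material (a / a), so the period is parallel.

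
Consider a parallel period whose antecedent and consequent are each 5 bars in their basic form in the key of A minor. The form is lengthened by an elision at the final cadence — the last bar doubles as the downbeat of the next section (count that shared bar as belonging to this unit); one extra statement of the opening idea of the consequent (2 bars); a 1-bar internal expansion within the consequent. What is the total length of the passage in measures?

13 measures

Basic parallel period: 5 + 5 = 10 bars.
10 (basic form) + 2 (extra statement) + 1 (internal expansion) = 13.
The elision shares a bar with the next section but does not change this unit's count.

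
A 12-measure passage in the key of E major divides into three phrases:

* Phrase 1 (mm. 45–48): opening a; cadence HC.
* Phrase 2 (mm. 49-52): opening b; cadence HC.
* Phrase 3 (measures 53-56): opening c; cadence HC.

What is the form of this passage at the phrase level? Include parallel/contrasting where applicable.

phrase group

The final phrase closes with a half cadence, which is not stronger than the preceding half cadence; the 3 phrases lack an overall antecedent–consequent design and so form a phrase group.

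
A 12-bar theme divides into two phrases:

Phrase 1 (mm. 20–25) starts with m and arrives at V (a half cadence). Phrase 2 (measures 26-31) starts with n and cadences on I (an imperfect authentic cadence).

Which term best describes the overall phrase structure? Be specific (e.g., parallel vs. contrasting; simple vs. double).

contrasting period

Phrase 1 ends with a half cadence (weaker) and phrase 2 with an imperfect authentic cadence (stronger): antecedent + consequent = a period.
The two phrases open with different material (m / n), so the period is contrasting.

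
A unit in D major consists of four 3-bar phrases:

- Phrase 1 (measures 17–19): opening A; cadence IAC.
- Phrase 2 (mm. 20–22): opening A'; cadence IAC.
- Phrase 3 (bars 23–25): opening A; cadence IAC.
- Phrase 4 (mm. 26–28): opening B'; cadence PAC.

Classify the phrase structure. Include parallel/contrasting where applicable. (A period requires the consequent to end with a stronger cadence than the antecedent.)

Four phrases in two halves: the first half (mm. 17–22) ends with an imperfect authentic cadence, the second (measures 23–28) with a perfect authentic cadence — a large antecedent–consequent pair, i.e. a double period.
Phrase 3 begins with the same material as phrase 1, making it parallel.

parallel double period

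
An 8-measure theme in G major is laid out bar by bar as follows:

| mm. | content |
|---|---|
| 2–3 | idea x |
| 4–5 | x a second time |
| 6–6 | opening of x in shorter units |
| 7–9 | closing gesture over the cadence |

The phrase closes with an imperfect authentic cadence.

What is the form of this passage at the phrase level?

Basic idea (mm. 2–3) + its repetition (bars 4-5) form the presentation; fragmentation and cadence (bars 6–9) form the continuation — the 8-bar whole is a sentence.

sentence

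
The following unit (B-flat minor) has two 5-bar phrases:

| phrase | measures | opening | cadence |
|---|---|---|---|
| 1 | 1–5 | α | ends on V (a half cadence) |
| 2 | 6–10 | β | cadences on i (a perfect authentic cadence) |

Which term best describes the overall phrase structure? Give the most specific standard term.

Phrase 1 ends with a half cadence (weaker) and phrase 2 with a perfect authentic cadence (stronger): antecedent + consequent = a period.
The two phrases open with different material (α / β), so the period is contrasting.

contrasting period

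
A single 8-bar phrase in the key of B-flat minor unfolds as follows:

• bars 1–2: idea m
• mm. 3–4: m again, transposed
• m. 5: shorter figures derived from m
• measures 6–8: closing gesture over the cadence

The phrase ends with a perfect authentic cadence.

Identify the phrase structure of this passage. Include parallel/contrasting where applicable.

sentence

Basic idea (measures 1–2) + its repetition (measures 3–4) form the presentation; fragmentation and cadence (mm. 5-8) form the continuation — the 8-bar whole is a sentence.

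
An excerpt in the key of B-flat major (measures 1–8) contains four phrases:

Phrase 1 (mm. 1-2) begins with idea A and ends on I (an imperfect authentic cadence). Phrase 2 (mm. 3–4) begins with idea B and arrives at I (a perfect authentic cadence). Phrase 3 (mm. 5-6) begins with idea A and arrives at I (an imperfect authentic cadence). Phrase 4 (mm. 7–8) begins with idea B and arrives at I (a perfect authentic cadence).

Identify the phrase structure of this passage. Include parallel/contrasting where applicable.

The cadence pattern IAC–PAC–IAC–PAC is weak–strong twice, and phrases 3–4 restate phrases 1–2: a period heard twice, not a double period (which would end weakly at phrase 2).

repeated period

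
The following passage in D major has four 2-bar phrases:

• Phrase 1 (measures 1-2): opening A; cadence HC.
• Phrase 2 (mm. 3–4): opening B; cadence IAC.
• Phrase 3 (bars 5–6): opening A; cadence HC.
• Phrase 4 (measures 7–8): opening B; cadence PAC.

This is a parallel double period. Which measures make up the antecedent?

measures 1–4

In a double period the first pair of phrases (ending imperfect authentic cadence) is the large antecedent and the second pair (ending perfect authentic cadence) is the large consequent; the antecedent is measures 1–4.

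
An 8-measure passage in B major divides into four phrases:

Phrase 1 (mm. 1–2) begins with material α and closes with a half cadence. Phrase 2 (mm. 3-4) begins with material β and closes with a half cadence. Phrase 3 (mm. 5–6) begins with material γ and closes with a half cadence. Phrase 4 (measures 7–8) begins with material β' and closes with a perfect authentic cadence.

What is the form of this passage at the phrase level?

contrasting double period

Four phrases in two halves: the first half (measures 1–4) ends with a half cadence, the second (mm. 5-8) with a perfect authentic cadence — a large antecedent–consequent pair, i.e. a double period.
Phrase 3 begins with different material from phrase 1, making it contrasting.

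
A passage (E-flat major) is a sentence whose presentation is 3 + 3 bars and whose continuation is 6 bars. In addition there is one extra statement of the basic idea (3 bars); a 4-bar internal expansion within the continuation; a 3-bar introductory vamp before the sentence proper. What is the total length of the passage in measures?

22 measures

Basic sentence: 3 + 3 + 6 = 12 bars.
12 (basic form) + 3 (extra statement) + 4 (internal expansion) + 3 (introduction) = 22.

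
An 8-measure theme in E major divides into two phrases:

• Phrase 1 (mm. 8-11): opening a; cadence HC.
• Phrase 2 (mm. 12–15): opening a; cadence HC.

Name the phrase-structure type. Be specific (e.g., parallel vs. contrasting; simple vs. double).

repeated phrase

Both phrases have the same opening (a) and the same cadence (half cadence): the second is a restatement, not a consequent, so this is a repeated phrase rather than a period.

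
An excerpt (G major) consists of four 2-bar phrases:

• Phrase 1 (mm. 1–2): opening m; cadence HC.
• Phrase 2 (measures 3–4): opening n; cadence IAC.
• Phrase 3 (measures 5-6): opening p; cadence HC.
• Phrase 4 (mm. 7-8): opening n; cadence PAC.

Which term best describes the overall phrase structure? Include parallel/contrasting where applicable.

contrasting double period

Four phrases in two halves: the first half (mm. 1–4) ends with an imperfect authentic cadence, the second (measures 5-8) with a perfect authentic cadence — a large antecedent–consequent pair, i.e. a double period.
Phrase 3 begins with different material from phrase 1, making it contrasting.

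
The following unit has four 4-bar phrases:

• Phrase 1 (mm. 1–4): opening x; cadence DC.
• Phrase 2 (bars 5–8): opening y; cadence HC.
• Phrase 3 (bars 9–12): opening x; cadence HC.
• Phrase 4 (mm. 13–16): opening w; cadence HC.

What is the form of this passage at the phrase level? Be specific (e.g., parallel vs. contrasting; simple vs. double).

phrase group

Phrase 4 ends with a half cadence, no stronger than phrase 2's half cadence, so the four phrases do not form a double period; nor do phrases 3–4 duplicate 1–2, so it is not a repeated period. With no phrase reaching a conclusive cadence, the passage is a phrase group.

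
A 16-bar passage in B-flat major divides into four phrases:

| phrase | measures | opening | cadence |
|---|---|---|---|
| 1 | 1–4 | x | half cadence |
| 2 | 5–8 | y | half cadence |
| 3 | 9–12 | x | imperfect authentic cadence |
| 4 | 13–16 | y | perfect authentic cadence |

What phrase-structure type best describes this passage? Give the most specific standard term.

Four phrases in two halves: the first half (bars 1-8) ends with a half cadence, the second (mm. 9-16) with a perfect authentic cadence — a large antecedent–consequent pair, i.e. a double period.
Phrase 3 begins with the same material as phrase 1, making it parallel.

parallel double period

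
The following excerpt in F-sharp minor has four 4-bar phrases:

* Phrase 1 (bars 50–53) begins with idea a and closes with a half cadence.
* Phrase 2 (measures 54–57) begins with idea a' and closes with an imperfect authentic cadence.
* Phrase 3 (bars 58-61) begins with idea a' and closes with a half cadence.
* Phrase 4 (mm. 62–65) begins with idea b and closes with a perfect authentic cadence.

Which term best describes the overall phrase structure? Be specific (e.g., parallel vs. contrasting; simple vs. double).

Four phrases in two halves: the first half (measures 50-57) ends with an imperfect authentic cadence, the second (measures 58-65) with a perfect authentic cadence — a large antecedent–consequent pair, i.e. a double period.
Phrase 3 begins with the same material as phrase 1, making it parallel.

parallel double period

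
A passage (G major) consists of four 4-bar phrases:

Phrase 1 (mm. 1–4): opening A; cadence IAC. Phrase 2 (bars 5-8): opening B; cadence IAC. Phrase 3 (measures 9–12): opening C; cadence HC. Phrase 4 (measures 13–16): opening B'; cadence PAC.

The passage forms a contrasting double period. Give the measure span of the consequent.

measures 9–16

In a double period the first pair of phrases (ending imperfect authentic cadence) is the large antecedent and the second pair (ending perfect authentic cadence) is the large consequent; the consequent is measures 9–16.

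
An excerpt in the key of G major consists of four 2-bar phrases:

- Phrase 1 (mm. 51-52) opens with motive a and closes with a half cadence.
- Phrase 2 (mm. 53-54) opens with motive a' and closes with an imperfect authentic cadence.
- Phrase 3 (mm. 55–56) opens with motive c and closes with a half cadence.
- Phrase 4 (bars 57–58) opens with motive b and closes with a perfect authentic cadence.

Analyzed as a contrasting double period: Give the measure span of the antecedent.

In a double period the four phrases pair into a large antecedent (phrases 1–2, ending imperfect authentic cadence) and a large consequent (phrases 3–4, ending perfect authentic cadence). The antecedent spans bars 51-54.

measures 51–54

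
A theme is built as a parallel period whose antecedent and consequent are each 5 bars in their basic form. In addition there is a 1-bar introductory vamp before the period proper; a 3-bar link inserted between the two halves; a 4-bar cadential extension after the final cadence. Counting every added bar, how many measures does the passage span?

18 measures

Basic parallel period: 5 + 5 = 10 bars.
10 (basic form) + 1 (introduction) + 3 (link) + 4 (cadential extension) = 18.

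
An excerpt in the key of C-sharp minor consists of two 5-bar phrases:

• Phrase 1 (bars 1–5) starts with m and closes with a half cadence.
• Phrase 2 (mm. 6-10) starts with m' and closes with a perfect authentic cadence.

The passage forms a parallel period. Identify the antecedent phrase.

phrase 1

The phrase ending with the weaker cadence (half cadence) is the antecedent; the one ending more conclusively (perfect authentic cadence) is the consequent. The antecedent is phrase 1.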